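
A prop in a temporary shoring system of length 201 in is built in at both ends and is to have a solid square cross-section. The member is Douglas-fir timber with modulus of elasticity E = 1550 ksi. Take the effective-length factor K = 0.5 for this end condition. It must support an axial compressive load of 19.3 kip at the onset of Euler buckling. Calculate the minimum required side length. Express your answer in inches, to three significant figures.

a ≈ 3.52 in

L_e = K·L = 0.5 × 201 = 100.5 in
Required I = P_cr·L_e²/(π²E) = 1.930×10^4 × 100.5² / (π² × 1.55×10^6) = 12.74 in⁴
Solid square: I = a⁴/12  ⇒  a = (12I)^(1/4) = (12×12.74)^(1/4) = 3.52 in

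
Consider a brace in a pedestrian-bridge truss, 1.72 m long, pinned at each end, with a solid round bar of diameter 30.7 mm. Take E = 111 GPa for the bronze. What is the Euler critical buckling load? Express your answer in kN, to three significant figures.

I = πd⁴/64 = π×30.7⁴/64 = 4.360×10^4 mm⁴
I = 4.360×10^4 mm⁴ = 4.360×10^-8 m⁴
Effective length L_e = K·L = 1 × 1.72 = 1.720 m
P_cr = π²EI / L_e² = π² × 111×10⁹ × 4.360×10^-8 / 1.720² = 1.615×10^4 N

P_cr ≈ 16.1 kN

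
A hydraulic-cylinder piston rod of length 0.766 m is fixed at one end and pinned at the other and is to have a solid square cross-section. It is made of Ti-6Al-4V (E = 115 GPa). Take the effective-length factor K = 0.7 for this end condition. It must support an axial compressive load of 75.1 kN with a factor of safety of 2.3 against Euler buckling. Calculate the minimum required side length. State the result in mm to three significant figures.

Required P_cr = n·P = 2.3 × 75.1 = 172.7 kN
L_e = K·L = 0.7 × 0.766 = 0.5362 m
Required I = P_cr·L_e²/(π²E) = 1.727×10^5 × 0.5362² / (π² × 1.15×10^11) = 4.375×10^-8 m⁴
I_req = 4.375×10^4 mm⁴
Solid square: I = a⁴/12  ⇒  a = (12I)^(1/4) = (12×4.375×10^4)^(1/4) = 26.9 mm

a ≈ 26.9 mm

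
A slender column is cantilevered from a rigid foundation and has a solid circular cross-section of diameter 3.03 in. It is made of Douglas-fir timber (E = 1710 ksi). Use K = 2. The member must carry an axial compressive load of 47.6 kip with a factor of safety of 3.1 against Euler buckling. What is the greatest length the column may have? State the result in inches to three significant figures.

L_max ≈ 10.9 in

I = πd⁴/64 = π×3.03⁴/64 = 4.138 in⁴
Required critical load P_cr = n·P = 3.1 × 47.6 = 147.6 kip = 1.476×10^5 lb
From P_cr = π²EI/(K·L)²:  L = (1/K)·√(π²EI/P_cr) = (1/2)·√(π²×1.71×10^6×4.138/1.476×10^5)
L = 10.9 in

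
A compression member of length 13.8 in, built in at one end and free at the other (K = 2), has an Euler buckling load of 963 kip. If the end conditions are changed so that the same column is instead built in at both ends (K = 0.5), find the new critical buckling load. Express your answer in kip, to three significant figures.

P_cr ≈ 15400 kip

P_cr ∝ 1/K², so P_cr,new = P_cr,old × (K_old/K_new)² = 963 × (2/0.5)²
= 963 × 16.00 = 15400 kip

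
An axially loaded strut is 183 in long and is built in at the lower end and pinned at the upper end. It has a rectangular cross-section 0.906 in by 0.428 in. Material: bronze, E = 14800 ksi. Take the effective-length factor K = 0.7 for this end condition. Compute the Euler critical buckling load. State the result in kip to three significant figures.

Buckling occurs about the weak axis: I_min = h·b³/12 with b = 0.428 in (the shorter side).
I_min = 0.906×0.428³/12 = 5.919×10^-3 in⁴
Effective length L_e = K·L = 0.7 × 183 = 128.1 in
P_cr = π²EI / L_e² = π² × 14800×10³ × 5.919×10^-3 / 128.1² = 52.69 lb

P_cr ≈ 0.0527 kip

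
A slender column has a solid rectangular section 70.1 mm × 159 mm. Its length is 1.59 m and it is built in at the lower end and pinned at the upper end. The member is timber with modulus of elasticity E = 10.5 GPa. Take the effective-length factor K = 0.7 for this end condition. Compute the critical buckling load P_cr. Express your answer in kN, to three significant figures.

P_cr ≈ 382 kN

Buckling occurs about the weak axis: I_min = h·b³/12 with b = 70.1 mm (the shorter side).
I_min = 159×70.1³/12 = 4.564×10^6 mm⁴
I = 4.564×10^6 mm⁴ = 4.564×10^-6 m⁴
Effective length L_e = K·L = 0.7 × 1.59 = 1.113 m
P_cr = π²EI / L_e² = π² × 10.5×10⁹ × 4.564×10^-6 / 1.113² = 3.818×10^5 N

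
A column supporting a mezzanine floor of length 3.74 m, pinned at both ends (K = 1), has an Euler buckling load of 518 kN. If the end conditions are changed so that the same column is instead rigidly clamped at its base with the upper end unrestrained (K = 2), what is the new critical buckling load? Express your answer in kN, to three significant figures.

P_cr ≈ 130 kN

P_cr ∝ 1/K², so P_cr,new = P_cr,old × (K_old/K_new)² = 518 × (1/2)²
= 518 × 0.2500 = 130 kN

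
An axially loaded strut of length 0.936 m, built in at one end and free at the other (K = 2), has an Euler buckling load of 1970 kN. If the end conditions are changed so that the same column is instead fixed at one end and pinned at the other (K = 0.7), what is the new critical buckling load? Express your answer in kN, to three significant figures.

P_cr ≈ 16100 kN

P_cr ∝ 1/K², so P_cr,new = P_cr,old × (K_old/K_new)² = 1970 × (2/0.7)²
= 1970 × 8.163 = 16100 kN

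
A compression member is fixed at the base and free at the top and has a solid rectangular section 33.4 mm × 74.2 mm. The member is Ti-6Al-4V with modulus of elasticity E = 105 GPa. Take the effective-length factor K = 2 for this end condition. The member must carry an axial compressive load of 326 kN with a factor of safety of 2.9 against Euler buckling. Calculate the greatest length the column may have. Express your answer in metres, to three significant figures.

Buckling occurs about the weak axis: I_min = h·b³/12 with b = 33.4 mm (the shorter side).
I_min = 74.2×33.4³/12 = 2.304×10^5 mm⁴
I = 2.304×10^-7 m⁴
Required critical load P_cr = n·P = 2.9 × 326 = 945.4 kN = 9.454×10^5 N
From P_cr = π²EI/(K·L)²:  L = (1/K)·√(π²EI/P_cr) = (1/2)·√(π²×1.05×10^11×2.304×10^-7/9.454×10^5)
L = 0.251 m

L_max ≈ 0.251 m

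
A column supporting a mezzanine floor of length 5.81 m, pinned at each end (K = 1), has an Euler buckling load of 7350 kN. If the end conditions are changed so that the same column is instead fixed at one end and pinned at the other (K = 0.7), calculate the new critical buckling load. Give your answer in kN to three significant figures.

P_cr ≈ 15000 kN

P_cr ∝ 1/K², so P_cr,new = P_cr,old × (K_old/K_new)² = 7350 × (1/0.7)²
= 7350 × 2.041 = 15000 kN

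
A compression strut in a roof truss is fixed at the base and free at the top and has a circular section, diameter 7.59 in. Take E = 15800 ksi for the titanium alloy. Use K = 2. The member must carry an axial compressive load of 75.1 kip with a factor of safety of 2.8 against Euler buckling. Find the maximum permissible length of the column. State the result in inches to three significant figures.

I = πd⁴/64 = π×7.59⁴/64 = 162.9 in⁴
Required critical load P_cr = n·P = 2.8 × 75.1 = 210.3 kip = 2.103×10^5 lb
From P_cr = π²EI/(K·L)²:  L = (1/K)·√(π²EI/P_cr) = (1/2)·√(π²×1.58×10^7×162.9/2.103×10^5)
L = 174 in

L_max ≈ 174 in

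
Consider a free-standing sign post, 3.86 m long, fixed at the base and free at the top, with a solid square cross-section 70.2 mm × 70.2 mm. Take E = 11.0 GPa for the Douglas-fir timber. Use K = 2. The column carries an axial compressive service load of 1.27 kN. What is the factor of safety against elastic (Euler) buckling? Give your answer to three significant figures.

n ≈ 2.90

I = a⁴/12 = 70.2⁴/12 = 2.024×10^6 mm⁴
I = 2.024×10^6 mm⁴ = 2.024×10^-6 m⁴
Effective length L_e = K·L = 2 × 3.86 = 7.720 m
P_cr = π²EI / L_e² = π² × 11.0×10⁹ × 2.024×10^-6 / 7.720² = 3.687×10^3 N
Factor of safety n = P_cr / P = 3.6866 / 1.27 = 2.90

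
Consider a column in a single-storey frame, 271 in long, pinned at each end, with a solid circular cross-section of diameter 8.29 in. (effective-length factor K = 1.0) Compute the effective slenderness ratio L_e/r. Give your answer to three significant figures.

I = πd⁴/64 = π×8.29⁴/64 = 231.8 in⁴
A = 53.98 in²;  r_min = √(I/A) = √(231.8/53.98) = 2.072 in
L_e = K·L = 1 × 271 = 271.0 in
λ = L_e / r_min = 271.00 / 2.072 = 131

λ ≈ 131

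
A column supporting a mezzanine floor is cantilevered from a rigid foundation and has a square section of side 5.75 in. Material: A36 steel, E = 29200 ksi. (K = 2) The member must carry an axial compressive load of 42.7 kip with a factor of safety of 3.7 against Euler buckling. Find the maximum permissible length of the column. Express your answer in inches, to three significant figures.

L_max ≈ 204 in

I = a⁴/12 = 5.75⁴/12 = 91.09 in⁴
Required critical load P_cr = n·P = 3.7 × 42.7 = 158.0 kip = 1.580×10^5 lb
From P_cr = π²EI/(K·L)²:  L = (1/K)·√(π²EI/P_cr) = (1/2)·√(π²×2.92×10^7×91.09/1.580×10^5)
L = 204 in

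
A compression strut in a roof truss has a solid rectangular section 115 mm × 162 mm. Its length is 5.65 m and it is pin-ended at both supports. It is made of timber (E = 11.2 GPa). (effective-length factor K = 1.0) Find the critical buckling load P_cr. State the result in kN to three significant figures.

P_cr ≈ 71.1 kN

Buckling occurs about the weak axis: I_min = h·b³/12 with b = 115 mm (the shorter side).
I_min = 162×115³/12 = 2.053×10^7 mm⁴
I = 2.053×10^7 mm⁴ = 2.053×10^-5 m⁴
Effective length L_e = K·L = 1 × 5.65 = 5.650 m
P_cr = π²EI / L_e² = π² × 11.2×10⁹ × 2.053×10^-5 / 5.650² = 7.110×10^4 N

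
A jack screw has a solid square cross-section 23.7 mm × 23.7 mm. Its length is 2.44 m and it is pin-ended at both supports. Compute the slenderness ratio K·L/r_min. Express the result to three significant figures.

λ ≈ 357

I = a⁴/12 = 23.7⁴/12 = 2.629×10^4 mm⁴
A = 561.7 mm²;  r_min = √(I/A) = √(2.629×10^4/561.7) = 6.842 mm
L_e = K·L = 1 × 2.44 m = 2.440 m = 2440.0 mm
λ = L_e / r_min = 2440.0 / 6.842 = 357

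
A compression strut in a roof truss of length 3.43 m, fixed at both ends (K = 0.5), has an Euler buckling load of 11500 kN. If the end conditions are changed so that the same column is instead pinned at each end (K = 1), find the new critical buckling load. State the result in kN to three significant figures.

P_cr ≈ 2880 kN

P_cr ∝ 1/K², so P_cr,new = P_cr,old × (K_old/K_new)² = 11500 × (0.5/1)²
= 11500 × 0.2500 = 2880 kN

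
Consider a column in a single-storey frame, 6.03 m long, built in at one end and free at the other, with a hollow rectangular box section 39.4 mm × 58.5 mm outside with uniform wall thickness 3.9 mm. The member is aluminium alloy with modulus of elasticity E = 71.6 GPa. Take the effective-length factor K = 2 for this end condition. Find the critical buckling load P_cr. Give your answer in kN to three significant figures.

Inner dimensions: h_i = 58.5 − 2×3.9 = 50.70 mm, b_i = 39.4 − 2×3.9 = 31.60 mm
Weak-axis I_min = (h_o·b_o³ − h_i·b_i³)/12 with b_o = 39.4, b_i = 31.60 mm (shorter outer/inner sides).
I_min = (58.5×39.4³ − 50.70×31.60³)/12 = 1.649×10^5 mm⁴
I = 1.649×10^5 mm⁴ = 1.649×10^-7 m⁴
Effective length L_e = K·L = 2 × 6.03 = 12.06 m
P_cr = π²EI / L_e² = π² × 71.6×10⁹ × 1.649×10^-7 / 12.06² = 801.0 N

P_cr ≈ 0.801 kN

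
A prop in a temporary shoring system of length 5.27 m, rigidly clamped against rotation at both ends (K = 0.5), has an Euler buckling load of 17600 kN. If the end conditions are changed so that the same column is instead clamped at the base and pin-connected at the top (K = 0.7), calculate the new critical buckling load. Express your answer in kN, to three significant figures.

P_cr ≈ 8980 kN

P_cr ∝ 1/K², so P_cr,new = P_cr,old × (K_old/K_new)² = 17600 × (0.5/0.7)²
= 17600 × 0.5102 = 8980 kN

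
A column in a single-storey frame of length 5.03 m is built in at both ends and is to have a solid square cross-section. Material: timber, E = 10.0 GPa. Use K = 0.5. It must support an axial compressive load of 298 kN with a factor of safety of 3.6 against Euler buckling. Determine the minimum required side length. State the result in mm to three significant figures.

Required P_cr = n·P = 3.6 × 298 = 1073 kN
L_e = K·L = 0.5 × 5.03 = 2.515 m
Required I = P_cr·L_e²/(π²E) = 1.073×10^6 × 2.515² / (π² × 1.00×10^10) = 6.875×10^-5 m⁴
I_req = 6.875×10^7 mm⁴
Solid square: I = a⁴/12  ⇒  a = (12I)^(1/4) = (12×6.875×10^7)^(1/4) = 169 mm

a ≈ 169 mm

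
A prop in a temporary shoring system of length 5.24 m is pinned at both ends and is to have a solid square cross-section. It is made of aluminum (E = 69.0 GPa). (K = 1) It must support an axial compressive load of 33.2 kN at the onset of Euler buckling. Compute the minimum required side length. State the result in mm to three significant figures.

a ≈ 63.3 mm

L_e = K·L = 1 × 5.24 = 5.240 m
Required I = P_cr·L_e²/(π²E) = 3.320×10^4 × 5.240² / (π² × 6.90×10^10) = 1.339×10^-6 m⁴
I_req = 1.339×10^6 mm⁴
Solid square: I = a⁴/12  ⇒  a = (12I)^(1/4) = (12×1.339×10^6)^(1/4) = 63.3 mm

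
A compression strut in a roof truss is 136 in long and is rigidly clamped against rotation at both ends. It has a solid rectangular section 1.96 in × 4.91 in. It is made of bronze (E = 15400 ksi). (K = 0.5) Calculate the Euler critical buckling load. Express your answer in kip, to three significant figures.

P_cr ≈ 101 kip

Buckling occurs about the weak axis: I_min = h·b³/12 with b = 1.96 in (the shorter side).
I_min = 4.91×1.96³/12 = 3.081 in⁴
Effective length L_e = K·L = 0.5 × 136 = 68.00 in
P_cr = π²EI / L_e² = π² × 15400×10³ × 3.081 / 68.00² = 1.013×10^5 lb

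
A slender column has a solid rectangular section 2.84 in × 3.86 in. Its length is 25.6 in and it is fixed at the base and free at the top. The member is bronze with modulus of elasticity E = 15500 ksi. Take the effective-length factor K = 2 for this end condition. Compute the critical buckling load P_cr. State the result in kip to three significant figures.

P_cr ≈ 430 kip

Buckling occurs about the weak axis: I_min = h·b³/12 with b = 2.84 in (the shorter side).
I_min = 3.86×2.84³/12 = 7.368 in⁴
Effective length L_e = K·L = 2 × 25.6 = 51.20 in
P_cr = π²EI / L_e² = π² × 15500×10³ × 7.368 / 51.20² = 4.300×10^5 lb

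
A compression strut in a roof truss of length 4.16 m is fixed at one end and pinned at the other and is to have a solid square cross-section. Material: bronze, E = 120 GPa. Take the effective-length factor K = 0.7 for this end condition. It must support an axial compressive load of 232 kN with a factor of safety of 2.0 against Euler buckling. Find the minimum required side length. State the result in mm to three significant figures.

a ≈ 79.5 mm

Required P_cr = n·P = 2.0 × 232 = 464.0 kN
L_e = K·L = 0.7 × 4.16 = 2.912 m
Required I = P_cr·L_e²/(π²E) = 4.640×10^5 × 2.912² / (π² × 1.20×10^11) = 3.322×10^-6 m⁴
I_req = 3.322×10^6 mm⁴
Solid square: I = a⁴/12  ⇒  a = (12I)^(1/4) = (12×3.322×10^6)^(1/4) = 79.5 mm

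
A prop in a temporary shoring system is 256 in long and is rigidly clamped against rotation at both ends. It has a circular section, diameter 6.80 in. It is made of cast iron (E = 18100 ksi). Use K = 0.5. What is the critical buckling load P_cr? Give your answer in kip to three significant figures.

P_cr ≈ 1140 kip

I = πd⁴/64 = π×6.80⁴/64 = 105.0 in⁴
Effective length L_e = K·L = 0.5 × 256 = 128.0 in
P_cr = π²EI / L_e² = π² × 18100×10³ × 105.0 / 128.0² = 1.144×10^6 lb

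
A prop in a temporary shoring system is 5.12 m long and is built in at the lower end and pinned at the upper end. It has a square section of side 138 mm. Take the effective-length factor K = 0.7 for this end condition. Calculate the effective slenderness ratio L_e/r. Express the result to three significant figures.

λ ≈ 90.0

For a square r = a/√12 = 138/√12 = 39.84 mm
L_e = K·L = 0.7 × 5.12 m = 3.584 m = 3584.0 mm
λ = L_e / r_min = 3584.0 / 39.84 = 90.0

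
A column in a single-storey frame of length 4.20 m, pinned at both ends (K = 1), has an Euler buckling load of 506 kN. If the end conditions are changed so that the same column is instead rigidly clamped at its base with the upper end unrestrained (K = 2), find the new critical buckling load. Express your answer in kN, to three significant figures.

P_cr ∝ 1/K², so P_cr,new = P_cr,old × (K_old/K_new)² = 506 × (1/2)²
= 506 × 0.2500 = 126 kN

P_cr ≈ 126 kN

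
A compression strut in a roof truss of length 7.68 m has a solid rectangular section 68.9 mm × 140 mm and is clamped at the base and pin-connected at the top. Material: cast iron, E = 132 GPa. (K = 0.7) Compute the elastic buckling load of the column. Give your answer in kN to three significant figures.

Buckling occurs about the weak axis: I_min = h·b³/12 with b = 68.9 mm (the shorter side).
I_min = 140×68.9³/12 = 3.816×10^6 mm⁴
I = 3.816×10^6 mm⁴ = 3.816×10^-6 m⁴
Effective length L_e = K·L = 0.7 × 7.68 = 5.376 m
P_cr = π²EI / L_e² = π² × 132×10⁹ × 3.816×10^-6 / 5.376² = 1.720×10^5 N

P_cr ≈ 172 kN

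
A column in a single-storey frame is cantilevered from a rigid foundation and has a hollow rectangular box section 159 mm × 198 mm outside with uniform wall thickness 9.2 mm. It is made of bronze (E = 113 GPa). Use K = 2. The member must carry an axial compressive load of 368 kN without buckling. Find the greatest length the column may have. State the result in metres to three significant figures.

L_max ≈ 4.33 m

Inner dimensions: h_i = 198 − 2×9.2 = 179.6 mm, b_i = 159 − 2×9.2 = 140.6 mm
Weak-axis I_min = (h_o·b_o³ − h_i·b_i³)/12 with b_o = 159, b_i = 140.6 mm (shorter outer/inner sides).
I_min = (198×159³ − 179.6×140.6³)/12 = 2.473×10^7 mm⁴
I = 2.473×10^-5 m⁴
At the buckling limit P_cr = P = 3.680×10^5 N
From P_cr = π²EI/(K·L)²:  L = (1/K)·√(π²EI/P_cr) = (1/2)·√(π²×1.13×10^11×2.473×10^-5/3.680×10^5)
L = 4.33 m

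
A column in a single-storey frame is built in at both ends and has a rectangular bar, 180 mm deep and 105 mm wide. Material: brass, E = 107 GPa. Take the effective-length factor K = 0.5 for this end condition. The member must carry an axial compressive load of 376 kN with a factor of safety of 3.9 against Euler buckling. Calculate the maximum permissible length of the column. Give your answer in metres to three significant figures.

L_max ≈ 7.07 m

Buckling occurs about the weak axis: I_min = h·b³/12 with b = 105 mm (the shorter side).
I_min = 180×105³/12 = 1.736×10^7 mm⁴
I = 1.736×10^-5 m⁴
Required critical load P_cr = n·P = 3.9 × 376 = 1466 kN = 1.466×10^6 N
From P_cr = π²EI/(K·L)²:  L = (1/K)·√(π²EI/P_cr) = (1/0.5)·√(π²×1.07×10^11×1.736×10^-5/1.466×10^6)
L = 7.07 m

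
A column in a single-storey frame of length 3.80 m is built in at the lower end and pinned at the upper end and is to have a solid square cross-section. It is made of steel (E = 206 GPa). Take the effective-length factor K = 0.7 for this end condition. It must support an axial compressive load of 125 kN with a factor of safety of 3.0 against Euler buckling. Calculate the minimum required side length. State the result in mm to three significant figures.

a ≈ 62.9 mm

Required P_cr = n·P = 3.0 × 125 = 375.0 kN
L_e = K·L = 0.7 × 3.80 = 2.660 m
Required I = P_cr·L_e²/(π²E) = 3.750×10^5 × 2.660² / (π² × 2.06×10^11) = 1.305×10^-6 m⁴
I_req = 1.305×10^6 mm⁴
Solid square: I = a⁴/12  ⇒  a = (12I)^(1/4) = (12×1.305×10^6)^(1/4) = 62.9 mm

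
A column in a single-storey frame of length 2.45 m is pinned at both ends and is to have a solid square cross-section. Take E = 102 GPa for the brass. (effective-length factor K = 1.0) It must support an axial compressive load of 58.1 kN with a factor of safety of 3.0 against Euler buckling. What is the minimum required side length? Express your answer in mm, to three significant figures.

Required P_cr = n·P = 3.0 × 58.1 = 174.3 kN
L_e = K·L = 1 × 2.45 = 2.450 m
Required I = P_cr·L_e²/(π²E) = 1.743×10^5 × 2.450² / (π² × 1.02×10^11) = 1.039×10^-6 m⁴
I_req = 1.039×10^6 mm⁴
Solid square: I = a⁴/12  ⇒  a = (12I)^(1/4) = (12×1.039×10^6)^(1/4) = 59.4 mm

a ≈ 59.4 mm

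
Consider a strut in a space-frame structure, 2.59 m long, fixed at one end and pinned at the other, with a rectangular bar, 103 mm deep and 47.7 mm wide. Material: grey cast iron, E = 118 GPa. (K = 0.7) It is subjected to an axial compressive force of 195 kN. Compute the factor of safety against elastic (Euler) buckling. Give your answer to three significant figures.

Buckling occurs about the weak axis: I_min = h·b³/12 with b = 47.7 mm (the shorter side).
I_min = 103×47.7³/12 = 9.316×10^5 mm⁴
I = 9.316×10^5 mm⁴ = 9.316×10^-7 m⁴
Effective length L_e = K·L = 0.7 × 2.59 = 1.813 m
P_cr = π²EI / L_e² = π² × 118×10⁹ × 9.316×10^-7 / 1.813² = 3.301×10^5 N
Factor of safety n = P_cr / P = 330.06 / 195 = 1.69

n ≈ 1.69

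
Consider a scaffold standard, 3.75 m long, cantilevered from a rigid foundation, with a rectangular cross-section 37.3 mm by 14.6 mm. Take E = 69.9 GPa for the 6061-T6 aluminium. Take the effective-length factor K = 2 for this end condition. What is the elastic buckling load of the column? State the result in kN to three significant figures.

P_cr ≈ 0.119 kN

Buckling occurs about the weak axis: I_min = h·b³/12 with b = 14.6 mm (the shorter side).
I_min = 37.3×14.6³/12 = 9.674×10^3 mm⁴
I = 9.674×10^3 mm⁴ = 9.674×10^-9 m⁴
Effective length L_e = K·L = 2 × 3.75 = 7.500 m
P_cr = π²EI / L_e² = π² × 69.9×10⁹ × 9.674×10^-9 / 7.500² = 118.6 N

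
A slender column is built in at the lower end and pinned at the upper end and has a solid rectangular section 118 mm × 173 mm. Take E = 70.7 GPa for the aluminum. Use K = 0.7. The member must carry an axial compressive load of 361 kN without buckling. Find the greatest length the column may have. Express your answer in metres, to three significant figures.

Buckling occurs about the weak axis: I_min = h·b³/12 with b = 118 mm (the shorter side).
I_min = 173×118³/12 = 2.369×10^7 mm⁴
I = 2.369×10^-5 m⁴
At the buckling limit P_cr = P = 3.610×10^5 N
From P_cr = π²EI/(K·L)²:  L = (1/K)·√(π²EI/P_cr) = (1/0.7)·√(π²×7.07×10^10×2.369×10^-5/3.610×10^5)
L = 9.67 m

L_max ≈ 9.67 m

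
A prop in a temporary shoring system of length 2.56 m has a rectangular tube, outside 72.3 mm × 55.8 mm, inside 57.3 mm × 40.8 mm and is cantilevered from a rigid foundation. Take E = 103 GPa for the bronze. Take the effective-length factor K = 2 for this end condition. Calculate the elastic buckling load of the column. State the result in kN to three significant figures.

P_cr ≈ 28.0 kN

Weak-axis I_min = (h_o·b_o³ − h_i·b_i³)/12 with b_o = 55.8, b_i = 40.80 mm (shorter outer/inner sides).
I_min = (72.3×55.8³ − 57.30×40.80³)/12 = 7.225×10^5 mm⁴
I = 7.225×10^5 mm⁴ = 7.225×10^-7 m⁴
Effective length L_e = K·L = 2 × 2.56 = 5.120 m
P_cr = π²EI / L_e² = π² × 103×10⁹ × 7.225×10^-7 / 5.120² = 2.802×10^4 N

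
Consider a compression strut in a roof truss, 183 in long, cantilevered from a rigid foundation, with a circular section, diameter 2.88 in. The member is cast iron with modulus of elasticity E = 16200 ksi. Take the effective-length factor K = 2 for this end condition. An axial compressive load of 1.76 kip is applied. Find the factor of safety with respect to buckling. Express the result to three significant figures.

I = πd⁴/64 = π×2.88⁴/64 = 3.377 in⁴
Effective length L_e = K·L = 2 × 183 = 366.0 in
P_cr = π²EI / L_e² = π² × 16200×10³ × 3.377 / 366.0² = 4.031×10^3 lb
Factor of safety n = P_cr / P = 4.0308 / 1.76 = 2.29

n ≈ 2.29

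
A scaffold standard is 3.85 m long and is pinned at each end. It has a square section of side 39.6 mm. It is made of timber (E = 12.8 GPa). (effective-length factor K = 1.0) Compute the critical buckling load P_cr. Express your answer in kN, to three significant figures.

I = a⁴/12 = 39.6⁴/12 = 2.049×10^5 mm⁴
I = 2.049×10^5 mm⁴ = 2.049×10^-7 m⁴
Effective length L_e = K·L = 1 × 3.85 = 3.850 m
P_cr = π²EI / L_e² = π² × 12.8×10⁹ × 2.049×10^-7 / 3.850² = 1.747×10^3 N

P_cr ≈ 1.75 kN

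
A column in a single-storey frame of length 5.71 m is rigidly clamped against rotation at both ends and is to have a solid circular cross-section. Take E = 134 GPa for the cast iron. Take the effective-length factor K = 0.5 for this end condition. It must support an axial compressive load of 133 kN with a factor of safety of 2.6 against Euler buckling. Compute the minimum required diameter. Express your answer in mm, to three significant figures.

Required P_cr = n·P = 2.6 × 133 = 345.8 kN
L_e = K·L = 0.5 × 5.71 = 2.855 m
Required I = P_cr·L_e²/(π²E) = 3.458×10^5 × 2.855² / (π² × 1.34×10^11) = 2.131×10^-6 m⁴
I_req = 2.131×10^6 mm⁴
Solid circle: I = πd⁴/64  ⇒  d = (64I/π)^(1/4) = (64×2.131×10^6/π)^(1/4) = 81.2 mm

d ≈ 81.2 mm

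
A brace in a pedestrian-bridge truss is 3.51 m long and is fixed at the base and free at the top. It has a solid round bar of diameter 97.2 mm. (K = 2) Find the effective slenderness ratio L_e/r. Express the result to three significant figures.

I = πd⁴/64 = π×97.2⁴/64 = 4.382×10^6 mm⁴
A = 7.420×10^3 mm²;  r_min = √(I/A) = √(4.382×10^6/7.420×10^3) = 24.30 mm
L_e = K·L = 2 × 3.51 m = 7.020 m = 7020.0 mm
λ = L_e / r_min = 7020.0 / 24.30 = 289

λ ≈ 289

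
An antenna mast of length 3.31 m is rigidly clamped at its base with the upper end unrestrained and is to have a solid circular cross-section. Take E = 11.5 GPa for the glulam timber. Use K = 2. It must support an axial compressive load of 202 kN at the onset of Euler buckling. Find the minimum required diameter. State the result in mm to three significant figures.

L_e = K·L = 2 × 3.31 = 6.620 m
Required I = P_cr·L_e²/(π²E) = 2.020×10^5 × 6.620² / (π² × 1.15×10^10) = 7.800×10^-5 m⁴
I_req = 7.800×10^7 mm⁴
Solid circle: I = πd⁴/64  ⇒  d = (64I/π)^(1/4) = (64×7.800×10^7/π)^(1/4) = 200 mm

d ≈ 200 mm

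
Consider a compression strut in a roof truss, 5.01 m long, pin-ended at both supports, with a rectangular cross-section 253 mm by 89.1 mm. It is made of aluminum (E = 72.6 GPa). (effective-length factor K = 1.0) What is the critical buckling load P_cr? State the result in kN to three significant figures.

Buckling occurs about the weak axis: I_min = h·b³/12 with b = 89.1 mm (the shorter side).
I_min = 253×89.1³/12 = 1.491×10^7 mm⁴
I = 1.491×10^7 mm⁴ = 1.491×10^-5 m⁴
Effective length L_e = K·L = 1 × 5.01 = 5.010 m
P_cr = π²EI / L_e² = π² × 72.6×10⁹ × 1.491×10^-5 / 5.010² = 4.257×10^5 N

P_cr ≈ 426 kN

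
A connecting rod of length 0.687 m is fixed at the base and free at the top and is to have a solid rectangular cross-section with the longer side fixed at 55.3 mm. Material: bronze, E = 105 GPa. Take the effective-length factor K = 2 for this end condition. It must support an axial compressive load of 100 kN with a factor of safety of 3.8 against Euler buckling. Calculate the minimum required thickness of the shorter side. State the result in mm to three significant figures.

Required P_cr = n·P = 3.8 × 100 = 380.0 kN
L_e = K·L = 2 × 0.687 = 1.374 m
Required I = P_cr·L_e²/(π²E) = 3.800×10^5 × 1.374² / (π² × 1.05×10^11) = 6.923×10^-7 m⁴
I_req = 6.923×10^5 mm⁴
Rectangle, weak axis: I_min = h·b³/12 with h = 55.3 mm fixed  ⇒  b = (12I/h)^(1/3) = 53.2 mm

b ≈ 53.2 mm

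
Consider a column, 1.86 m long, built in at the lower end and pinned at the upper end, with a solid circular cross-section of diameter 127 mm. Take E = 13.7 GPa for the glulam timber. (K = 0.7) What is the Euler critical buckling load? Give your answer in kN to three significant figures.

I = πd⁴/64 = π×127⁴/64 = 1.277×10^7 mm⁴
I = 1.277×10^7 mm⁴ = 1.277×10^-5 m⁴
Effective length L_e = K·L = 0.7 × 1.86 = 1.302 m
P_cr = π²EI / L_e² = π² × 13.7×10⁹ × 1.277×10^-5 / 1.302² = 1.019×10^6 N

P_cr ≈ 1020 kN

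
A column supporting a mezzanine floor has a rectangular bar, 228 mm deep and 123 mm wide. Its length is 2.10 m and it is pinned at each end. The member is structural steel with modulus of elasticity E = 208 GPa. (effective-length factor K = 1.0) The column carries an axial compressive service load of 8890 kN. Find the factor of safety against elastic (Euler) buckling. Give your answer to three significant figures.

Buckling occurs about the weak axis: I_min = h·b³/12 with b = 123 mm (the shorter side).
I_min = 228×123³/12 = 3.536×10^7 mm⁴
I = 3.536×10^7 mm⁴ = 3.536×10^-5 m⁴
Effective length L_e = K·L = 1 × 2.10 = 2.100 m
P_cr = π²EI / L_e² = π² × 208×10⁹ × 3.536×10^-5 / 2.100² = 1.646×10^7 N
Factor of safety n = P_cr / P = 16459 / 8890 = 1.85

n ≈ 1.85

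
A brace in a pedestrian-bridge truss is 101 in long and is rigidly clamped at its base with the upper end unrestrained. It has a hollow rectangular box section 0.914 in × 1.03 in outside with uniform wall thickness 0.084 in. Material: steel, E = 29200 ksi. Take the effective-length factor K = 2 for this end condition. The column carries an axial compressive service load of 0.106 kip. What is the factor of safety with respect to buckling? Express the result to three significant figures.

n ≈ 2.38

Inner dimensions: h_i = 1.03 − 2×0.084 = 0.8620 in, b_i = 0.914 − 2×0.084 = 0.7460 in
Weak-axis I_min = (h_o·b_o³ − h_i·b_i³)/12 with b_o = 0.914, b_i = 0.7460 in (shorter outer/inner sides).
I_min = (1.03×0.914³ − 0.8620×0.7460³)/12 = 3.572×10^-2 in⁴
Effective length L_e = K·L = 2 × 101 = 202.0 in
P_cr = π²EI / L_e² = π² × 29200×10³ × 3.572×10^-2 / 202.0² = 252.3 lb
Factor of safety n = P_cr / P = 0.25226 / 0.106 = 2.38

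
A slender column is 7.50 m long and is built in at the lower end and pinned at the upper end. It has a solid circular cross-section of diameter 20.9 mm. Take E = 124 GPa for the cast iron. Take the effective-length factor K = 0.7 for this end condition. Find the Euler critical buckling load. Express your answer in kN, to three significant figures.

P_cr ≈ 0.416 kN

I = πd⁴/64 = π×20.9⁴/64 = 9.366×10^3 mm⁴
I = 9.366×10^3 mm⁴ = 9.366×10^-9 m⁴
Effective length L_e = K·L = 0.7 × 7.50 = 5.250 m
P_cr = π²EI / L_e² = π² × 124×10⁹ × 9.366×10^-9 / 5.250² = 415.9 N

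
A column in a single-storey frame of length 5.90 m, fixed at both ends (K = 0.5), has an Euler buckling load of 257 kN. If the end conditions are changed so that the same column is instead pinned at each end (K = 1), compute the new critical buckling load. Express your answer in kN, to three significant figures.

P_cr ∝ 1/K², so P_cr,new = P_cr,old × (K_old/K_new)² = 257 × (0.5/1)²
= 257 × 0.2500 = 64.2 kN

P_cr ≈ 64.2 kN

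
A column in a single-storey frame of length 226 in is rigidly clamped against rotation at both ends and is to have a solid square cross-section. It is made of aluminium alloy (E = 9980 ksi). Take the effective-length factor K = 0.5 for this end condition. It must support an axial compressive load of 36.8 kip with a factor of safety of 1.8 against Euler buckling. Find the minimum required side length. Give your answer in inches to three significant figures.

Required P_cr = n·P = 1.8 × 36.8 = 66.24 kip
L_e = K·L = 0.5 × 226 = 113.0 in
Required I = P_cr·L_e²/(π²E) = 6.624×10^4 × 113.0² / (π² × 9.98×10^6) = 8.587 in⁴
Solid square: I = a⁴/12  ⇒  a = (12I)^(1/4) = (12×8.587)^(1/4) = 3.19 in

a ≈ 3.19 in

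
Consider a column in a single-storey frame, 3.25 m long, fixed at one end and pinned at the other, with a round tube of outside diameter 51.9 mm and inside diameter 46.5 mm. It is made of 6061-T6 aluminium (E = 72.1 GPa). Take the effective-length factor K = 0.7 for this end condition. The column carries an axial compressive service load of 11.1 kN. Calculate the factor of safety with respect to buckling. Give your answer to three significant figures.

d_o = 51.9 mm, d_i = 46.5 mm
I = π(d_o⁴ − d_i⁴)/64 = π(51.9⁴ − 46.50⁴)/64 = 1.267×10^5 mm⁴
I = 1.267×10^5 mm⁴ = 1.267×10^-7 m⁴
Effective length L_e = K·L = 0.7 × 3.25 = 2.275 m
P_cr = π²EI / L_e² = π² × 72.1×10⁹ × 1.267×10^-7 / 2.275² = 1.741×10^4 N
Factor of safety n = P_cr / P = 17.414 / 11.1 = 1.57

n ≈ 1.57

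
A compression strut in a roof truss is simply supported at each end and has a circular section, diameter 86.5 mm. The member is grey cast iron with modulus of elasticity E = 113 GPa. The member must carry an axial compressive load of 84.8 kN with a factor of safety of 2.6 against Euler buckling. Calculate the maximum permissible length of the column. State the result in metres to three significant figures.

L_max ≈ 3.73 m

I = πd⁴/64 = π×86.5⁴/64 = 2.748×10^6 mm⁴
I = 2.748×10^-6 m⁴
Required critical load P_cr = n·P = 2.6 × 84.8 = 220.5 kN = 2.205×10^5 N
From P_cr = π²EI/(K·L)²:  L = (1/K)·√(π²EI/P_cr) = (1/1)·√(π²×1.13×10^11×2.748×10^-6/2.205×10^5)
L = 3.73 m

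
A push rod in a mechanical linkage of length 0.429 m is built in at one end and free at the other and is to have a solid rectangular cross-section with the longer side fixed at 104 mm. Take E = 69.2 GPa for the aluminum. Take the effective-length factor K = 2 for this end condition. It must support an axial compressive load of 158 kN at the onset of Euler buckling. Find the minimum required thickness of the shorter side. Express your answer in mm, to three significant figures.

b ≈ 27.0 mm

L_e = K·L = 2 × 0.429 = 0.8580 m
Required I = P_cr·L_e²/(π²E) = 1.580×10^5 × 0.8580² / (π² × 6.92×10^10) = 1.703×10^-7 m⁴
I_req = 1.703×10^5 mm⁴
Rectangle, weak axis: I_min = h·b³/12 with h = 104 mm fixed  ⇒  b = (12I/h)^(1/3) = 27.0 mm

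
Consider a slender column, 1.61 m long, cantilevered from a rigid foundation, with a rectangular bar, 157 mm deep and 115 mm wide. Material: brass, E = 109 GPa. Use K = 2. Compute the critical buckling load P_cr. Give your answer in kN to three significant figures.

P_cr ≈ 2060 kN

Buckling occurs about the weak axis: I_min = h·b³/12 with b = 115 mm (the shorter side).
I_min = 157×115³/12 = 1.990×10^7 mm⁴
I = 1.990×10^7 mm⁴ = 1.990×10^-5 m⁴
Effective length L_e = K·L = 2 × 1.61 = 3.220 m
P_cr = π²EI / L_e² = π² × 109×10⁹ × 1.990×10^-5 / 3.220² = 2.065×10^6 N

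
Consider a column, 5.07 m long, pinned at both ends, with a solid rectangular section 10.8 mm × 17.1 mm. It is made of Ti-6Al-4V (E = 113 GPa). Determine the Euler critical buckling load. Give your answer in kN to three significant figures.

P_cr ≈ 0.0779 kN

Buckling occurs about the weak axis: I_min = h·b³/12 with b = 10.8 mm (the shorter side).
I_min = 17.1×10.8³/12 = 1.795×10^3 mm⁴
I = 1.795×10^3 mm⁴ = 1.795×10^-9 m⁴
Effective length L_e = K·L = 1 × 5.07 = 5.070 m
P_cr = π²EI / L_e² = π² × 113×10⁹ × 1.795×10^-9 / 5.070² = 77.88 N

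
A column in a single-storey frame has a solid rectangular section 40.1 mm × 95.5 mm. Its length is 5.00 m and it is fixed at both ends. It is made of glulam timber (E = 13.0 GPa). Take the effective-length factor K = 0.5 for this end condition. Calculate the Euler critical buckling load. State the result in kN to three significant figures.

Buckling occurs about the weak axis: I_min = h·b³/12 with b = 40.1 mm (the shorter side).
I_min = 95.5×40.1³/12 = 5.132×10^5 mm⁴
I = 5.132×10^5 mm⁴ = 5.132×10^-7 m⁴
Effective length L_e = K·L = 0.5 × 5.00 = 2.500 m
P_cr = π²EI / L_e² = π² × 13.0×10⁹ × 5.132×10^-7 / 2.500² = 1.053×10^4 N

P_cr ≈ 10.5 kN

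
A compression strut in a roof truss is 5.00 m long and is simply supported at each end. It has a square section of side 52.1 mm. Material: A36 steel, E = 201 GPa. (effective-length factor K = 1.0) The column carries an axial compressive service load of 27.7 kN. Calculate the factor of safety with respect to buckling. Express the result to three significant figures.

n ≈ 1.76

I = a⁴/12 = 52.1⁴/12 = 6.140×10^5 mm⁴
I = 6.140×10^5 mm⁴ = 6.140×10^-7 m⁴
Effective length L_e = K·L = 1 × 5.00 = 5.000 m
P_cr = π²EI / L_e² = π² × 201×10⁹ × 6.140×10^-7 / 5.000² = 4.872×10^4 N
Factor of safety n = P_cr / P = 48.722 / 27.7 = 1.76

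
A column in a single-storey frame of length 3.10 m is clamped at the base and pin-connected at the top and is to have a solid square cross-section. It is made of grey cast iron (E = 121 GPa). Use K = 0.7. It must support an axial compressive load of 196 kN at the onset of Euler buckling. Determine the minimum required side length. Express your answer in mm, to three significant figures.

L_e = K·L = 0.7 × 3.10 = 2.170 m
Required I = P_cr·L_e²/(π²E) = 1.960×10^5 × 2.170² / (π² × 1.21×10^11) = 7.728×10^-7 m⁴
I_req = 7.728×10^5 mm⁴
Solid square: I = a⁴/12  ⇒  a = (12I)^(1/4) = (12×7.728×10^5)^(1/4) = 55.2 mm

a ≈ 55.2 mm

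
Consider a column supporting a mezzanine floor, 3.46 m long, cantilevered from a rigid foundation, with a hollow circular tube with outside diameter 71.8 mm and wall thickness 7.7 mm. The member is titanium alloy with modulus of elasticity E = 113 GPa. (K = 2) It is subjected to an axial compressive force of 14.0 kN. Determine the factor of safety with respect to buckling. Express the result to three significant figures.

Inner diameter d_i = 71.8 − 2×7.7 = 56.40 mm
I = π(d_o⁴ − d_i⁴)/64 = π(71.8⁴ − 56.40⁴)/64 = 8.079×10^5 mm⁴
I = 8.079×10^5 mm⁴ = 8.079×10^-7 m⁴
Effective length L_e = K·L = 2 × 3.46 = 6.920 m
P_cr = π²EI / L_e² = π² × 113×10⁹ × 8.079×10^-7 / 6.920² = 1.882×10^4 N
Factor of safety n = P_cr / P = 18.815 / 14.0 = 1.34

n ≈ 1.34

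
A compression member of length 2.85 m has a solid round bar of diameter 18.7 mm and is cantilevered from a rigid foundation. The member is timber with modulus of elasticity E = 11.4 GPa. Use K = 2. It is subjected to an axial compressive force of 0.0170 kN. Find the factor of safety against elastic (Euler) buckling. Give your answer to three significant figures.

I = πd⁴/64 = π×18.7⁴/64 = 6.003×10^3 mm⁴
I = 6.003×10^3 mm⁴ = 6.003×10^-9 m⁴
Effective length L_e = K·L = 2 × 2.85 = 5.700 m
P_cr = π²EI / L_e² = π² × 11.4×10⁹ × 6.003×10^-9 / 5.700² = 20.79 N
Factor of safety n = P_cr / P = 0.020787 / 0.0170 = 1.22

n ≈ 1.22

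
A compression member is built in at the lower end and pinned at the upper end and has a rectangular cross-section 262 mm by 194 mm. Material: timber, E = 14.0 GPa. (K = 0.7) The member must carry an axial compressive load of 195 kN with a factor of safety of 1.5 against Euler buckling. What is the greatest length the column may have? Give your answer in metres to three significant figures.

L_max ≈ 12.4 m

Buckling occurs about the weak axis: I_min = h·b³/12 with b = 194 mm (the shorter side).
I_min = 262×194³/12 = 1.594×10^8 mm⁴
I = 1.594×10^-4 m⁴
Required critical load P_cr = n·P = 1.5 × 195 = 292.5 kN = 2.925×10^5 N
From P_cr = π²EI/(K·L)²:  L = (1/K)·√(π²EI/P_cr) = (1/0.7)·√(π²×1.40×10^10×1.594×10^-4/2.925×10^5)
L = 12.4 m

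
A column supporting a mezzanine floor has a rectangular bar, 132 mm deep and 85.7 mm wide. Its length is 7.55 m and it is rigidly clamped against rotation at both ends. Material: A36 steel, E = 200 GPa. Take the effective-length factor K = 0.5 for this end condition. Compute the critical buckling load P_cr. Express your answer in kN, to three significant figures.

P_cr ≈ 959 kN

Buckling occurs about the weak axis: I_min = h·b³/12 with b = 85.7 mm (the shorter side).
I_min = 132×85.7³/12 = 6.924×10^6 mm⁴
I = 6.924×10^6 mm⁴ = 6.924×10^-6 m⁴
Effective length L_e = K·L = 0.5 × 7.55 = 3.775 m
P_cr = π²EI / L_e² = π² × 200×10⁹ × 6.924×10^-6 / 3.775² = 9.590×10^5 N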